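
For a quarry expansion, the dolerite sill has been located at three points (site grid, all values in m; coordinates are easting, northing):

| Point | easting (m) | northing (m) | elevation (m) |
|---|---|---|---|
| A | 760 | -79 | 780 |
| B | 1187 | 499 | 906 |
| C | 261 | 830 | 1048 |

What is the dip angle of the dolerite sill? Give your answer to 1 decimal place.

Let the plane be z = a·easting + b·northing + c.
B−A: 427a + 578b = 126;  C−A: −499a + 909b = 268.
Solving gives a = −0.05967, b = 0.26207.
Gradient magnitude |∇z| = √(a² + b²) = √(0.00356 + 0.06868) = 0.26878.
True dip = arctan(0.26878) = 15.0°, dipping toward SSE (azimuth ≈ 167°).

15.0°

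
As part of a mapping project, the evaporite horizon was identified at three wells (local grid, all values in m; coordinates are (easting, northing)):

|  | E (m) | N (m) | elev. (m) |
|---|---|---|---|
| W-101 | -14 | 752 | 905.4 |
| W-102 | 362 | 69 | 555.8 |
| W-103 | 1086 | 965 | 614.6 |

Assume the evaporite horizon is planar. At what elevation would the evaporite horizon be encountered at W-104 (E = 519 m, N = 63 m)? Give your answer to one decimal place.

Let the plane be z = a·E + b·N + c.
W-102−W-101: 376a − 683b = −349.6;  W-103−W-101: 1100a + 213b = −290.8.
Solving gives a = −0.328464, b = 0.331036.
Then c = 905.4 − a·-14 − b·752 = 651.86.
At (519, 63): z = −170.5 + 20.9 + 651.86 = 502.2 m.

502.2 m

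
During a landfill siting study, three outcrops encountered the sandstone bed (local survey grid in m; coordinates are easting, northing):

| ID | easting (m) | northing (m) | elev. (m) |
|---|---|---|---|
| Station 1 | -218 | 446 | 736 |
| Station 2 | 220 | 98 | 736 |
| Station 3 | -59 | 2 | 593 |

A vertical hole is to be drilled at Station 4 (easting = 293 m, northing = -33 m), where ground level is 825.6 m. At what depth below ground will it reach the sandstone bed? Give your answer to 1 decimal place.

Let the plane be z = a·easting + b·northing + c.
Station 2−Station 1: 438a − 348b = 0;  Station 3−Station 1: 159a − 444b = −143.
Solving gives a = 0.35765, b = 0.45015.
Then c = 736 − a·-218 − b·446 = 613.20.
At (293, -33): z_contact = 104.79 − 14.85 + 613.20 = 703.14 m.
Depth below ground = 825.6 − 703.14 = 122.5 m.

122.5 m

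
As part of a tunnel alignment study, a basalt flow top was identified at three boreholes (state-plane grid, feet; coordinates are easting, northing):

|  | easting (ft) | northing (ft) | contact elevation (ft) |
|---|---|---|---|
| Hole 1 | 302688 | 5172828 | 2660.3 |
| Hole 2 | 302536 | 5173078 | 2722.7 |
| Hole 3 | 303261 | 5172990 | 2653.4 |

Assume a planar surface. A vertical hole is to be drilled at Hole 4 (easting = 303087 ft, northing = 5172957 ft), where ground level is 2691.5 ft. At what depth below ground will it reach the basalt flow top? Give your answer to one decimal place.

Two edge vectors: Hole 1→Hole 2 = (-152, 250, 62.4), Hole 1→Hole 3 = (573, 162, -6.9).
Normal n = (Hole 1→Hole 2) × (Hole 1→Hole 3) = (-11833.8, 34706.4, -167874).
So ∂z/∂easting = −n_x/n_z = −0.070492155 and ∂z/∂northing = −n_y/n_z = 0.206740770.
Intercept c from Hole 1: 2660.3 + 21337.13 − 1069434.44 = −1045437.01.
At (303087, 5172957): z_contact = −21365.26 + 1069461.11 − 1045437.01 = 2658.84 ft.
Depth below ground = 2691.5 − 2658.84 = 32.7 ft.

32.7 ft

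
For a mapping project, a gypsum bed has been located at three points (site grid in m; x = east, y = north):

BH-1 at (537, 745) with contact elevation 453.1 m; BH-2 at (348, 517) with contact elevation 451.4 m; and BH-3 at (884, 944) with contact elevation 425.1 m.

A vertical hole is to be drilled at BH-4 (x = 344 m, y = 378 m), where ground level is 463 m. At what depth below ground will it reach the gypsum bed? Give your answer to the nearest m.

Let the plane be z = a·x + b·y + c.
BH-2−BH-1: −189a − 228b = −1.7;  BH-3−BH-1: 347a + 199b = −28.
Solving gives a = −0.16196, b = 0.14172.
Then c = 453.1 − a·537 − b·745 = 434.50.
At (344, 378): z_contact = −55.7 + 53.6 + 434.50 = 432.3 m.
Depth below ground = 463 − 432.3 = 31 m.

31 m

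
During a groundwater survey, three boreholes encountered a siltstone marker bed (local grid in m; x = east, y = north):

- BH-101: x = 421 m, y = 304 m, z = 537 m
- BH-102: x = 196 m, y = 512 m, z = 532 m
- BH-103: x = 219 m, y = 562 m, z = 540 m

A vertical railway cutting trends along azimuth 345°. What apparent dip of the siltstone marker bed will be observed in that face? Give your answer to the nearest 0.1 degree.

Two edge vectors: BH-101→BH-102 = (-225, 208, -5), BH-101→BH-103 = (-202, 258, 3).
Normal n = (BH-101→BH-102) × (BH-101→BH-103) = (1914, 1685, -16034).
So ∂z/∂x = −n_x/n_z = 0.11937 and ∂z/∂y = −n_y/n_z = 0.10509.
Unit vector along 345° is (sin 345°, cos 345°) = (-0.2588, 0.9659).
Slope in that direction = a·(-0.2588) + b·(0.9659) = 0.07061.
Apparent dip = arctan|0.07061| = 4.0° (true dip is 9.0°, so apparent ≤ true as expected).

4.0°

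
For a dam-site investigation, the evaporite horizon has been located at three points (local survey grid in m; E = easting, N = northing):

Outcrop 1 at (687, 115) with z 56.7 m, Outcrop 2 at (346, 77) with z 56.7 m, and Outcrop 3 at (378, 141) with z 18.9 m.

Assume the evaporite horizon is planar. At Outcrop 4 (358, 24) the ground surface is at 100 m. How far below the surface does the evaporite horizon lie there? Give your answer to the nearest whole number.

9 m

Two edge vectors: Outcrop 1→Outcrop 2 = (-341, -38, 0), Outcrop 1→Outcrop 3 = (-309, 26, -37.8).
Normal n = (Outcrop 1→Outcrop 2) × (Outcrop 1→Outcrop 3) = (1436.4, -12889.8, -20608).
So ∂z/∂E = −n_x/n_z = 0.06970 and ∂z/∂N = −n_y/n_z = −0.62548.
Intercept c from Outcrop 1: 56.7 − 47.88 + 71.93 = 80.75.
At (358, 24): z_contact = 25.0 − 15.0 + 80.75 = 90.7 m.
Depth below ground = 100 − 90.7 = 9 m.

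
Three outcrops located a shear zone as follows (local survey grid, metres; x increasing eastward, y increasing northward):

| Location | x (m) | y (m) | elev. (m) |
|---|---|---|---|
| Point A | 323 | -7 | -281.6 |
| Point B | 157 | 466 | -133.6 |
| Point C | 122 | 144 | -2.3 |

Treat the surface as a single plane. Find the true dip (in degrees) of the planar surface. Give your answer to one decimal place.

57.8°

Let the plane be z = a·x + b·y + c.
Point B−Point A: −166a + 473b = 148;  Point C−Point A: −201a + 151b = 279.3.
Solving gives a = −1.56786, b = −0.23734.
Gradient magnitude |∇z| = √(a² + b²) = √(2.45817 + 0.05633) = 1.58572.
True dip = arctan(1.58572) = 57.8°, dipping toward E (azimuth ≈ 081°).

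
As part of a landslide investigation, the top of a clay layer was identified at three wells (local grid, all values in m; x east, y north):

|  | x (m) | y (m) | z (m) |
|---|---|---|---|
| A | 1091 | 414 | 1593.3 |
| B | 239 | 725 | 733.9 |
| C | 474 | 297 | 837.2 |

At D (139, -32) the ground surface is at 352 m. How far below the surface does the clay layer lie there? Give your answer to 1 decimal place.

Let the plane be z = a·x + b·y + c.
B−A: −852a + 311b = −859.4;  C−A: −617a − 117b = −756.1.
Solving gives a = 1.151338, b = 0.390805.
Then c = 1593.3 − a·1091 − b·414 = 175.40.
At (139, -32): z_contact = 160.04 − 12.51 + 175.40 = 322.93 m.
Depth below ground = 352 − 322.93 = 29.1 m.

29.1 m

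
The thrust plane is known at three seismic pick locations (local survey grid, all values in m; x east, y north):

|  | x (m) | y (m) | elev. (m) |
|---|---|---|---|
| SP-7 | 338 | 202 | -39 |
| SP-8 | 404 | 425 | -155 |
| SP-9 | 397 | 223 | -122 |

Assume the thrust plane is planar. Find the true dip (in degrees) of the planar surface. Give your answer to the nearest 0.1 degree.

53.9°

Two edge vectors: SP-7→SP-8 = (66, 223, -116), SP-7→SP-9 = (59, 21, -83).
Normal n = (SP-7→SP-8) × (SP-7→SP-9) = (-16073, -1366, -11771).
So ∂z/∂x = −n_x/n_z = −1.36547 and ∂z/∂y = −n_y/n_z = −0.11605.
Gradient magnitude |∇z| = √(a² + b²) = √(1.86452 + 0.01347) = 1.37040.
True dip = arctan(1.37040) = 53.9°, dipping toward E (azimuth ≈ 085°).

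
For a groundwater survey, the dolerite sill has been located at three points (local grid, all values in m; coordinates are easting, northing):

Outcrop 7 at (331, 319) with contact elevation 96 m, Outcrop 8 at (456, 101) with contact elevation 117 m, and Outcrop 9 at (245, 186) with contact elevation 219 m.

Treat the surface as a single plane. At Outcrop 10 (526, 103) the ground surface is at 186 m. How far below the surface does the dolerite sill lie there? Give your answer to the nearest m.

Two edge vectors: Outcrop 7→Outcrop 8 = (125, -218, 21), Outcrop 7→Outcrop 9 = (-86, -133, 123).
Normal n = (Outcrop 7→Outcrop 8) × (Outcrop 7→Outcrop 9) = (-24021, -17181, -35373).
So ∂z/∂easting = −n_x/n_z = −0.67908 and ∂z/∂northing = −n_y/n_z = −0.48571.
Intercept c from Outcrop 7: 96 + 224.77 + 154.94 = 475.72.
At (526, 103): z_contact = −357.2 − 50.0 + 475.72 = 68.5 m.
Depth below ground = 186 − 68.5 = 118 m.

118 m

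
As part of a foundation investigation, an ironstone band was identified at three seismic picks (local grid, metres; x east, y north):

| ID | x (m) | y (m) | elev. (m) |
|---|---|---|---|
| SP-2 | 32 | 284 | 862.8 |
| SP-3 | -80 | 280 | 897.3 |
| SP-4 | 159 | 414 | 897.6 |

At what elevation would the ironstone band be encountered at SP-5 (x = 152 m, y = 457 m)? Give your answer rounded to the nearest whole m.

925 m

Let the plane be z = a·x + b·y + c.
SP-3−SP-2: −112a − 4b = 34.5;  SP-4−SP-2: 127a + 130b = 34.8.
Solving gives a = −0.32908, b = 0.58918.
Then c = 862.8 − a·32 − b·284 = 706.00.
At (152, 457): z = −50.0 + 269.3 + 706.00 = 925.2 m.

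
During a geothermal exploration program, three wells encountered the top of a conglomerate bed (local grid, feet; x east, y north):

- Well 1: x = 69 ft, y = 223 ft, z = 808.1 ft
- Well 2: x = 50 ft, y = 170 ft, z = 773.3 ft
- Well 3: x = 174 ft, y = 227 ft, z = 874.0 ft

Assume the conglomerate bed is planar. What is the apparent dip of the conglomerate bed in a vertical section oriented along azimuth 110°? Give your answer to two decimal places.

23.00°

Two edge vectors: Well 1→Well 2 = (-19, -53, -34.8), Well 1→Well 3 = (105, 4, 65.9).
Normal n = (Well 1→Well 2) × (Well 1→Well 3) = (-3353.5, -2401.9, 5489).
So ∂z/∂x = −n_x/n_z = 0.61095 and ∂z/∂y = −n_y/n_z = 0.43758.
Unit vector along 110° is (sin 110°, cos 110°) = (0.9397, -0.3420).
Slope in that direction = a·(0.9397) + b·(-0.3420) = 0.42444.
Apparent dip = arctan|0.42444| = 23.00° (true dip is 36.9°, so apparent ≤ true as expected).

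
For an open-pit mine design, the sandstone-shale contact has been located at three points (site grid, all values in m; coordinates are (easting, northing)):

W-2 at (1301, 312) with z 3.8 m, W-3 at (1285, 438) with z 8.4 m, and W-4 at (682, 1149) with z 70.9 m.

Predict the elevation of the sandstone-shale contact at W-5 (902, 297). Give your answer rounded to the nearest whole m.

32 m

Let the plane be z = a·E + b·N + c.
W-3−W-2: −16a + 126b = 4.6;  W-4−W-2: −619a + 837b = 67.1.
Solving gives a = −0.07127, b = 0.02746.
Then c = 3.8 − a·1301 − b·312 = 87.96.
At (902, 297): z = −64.3 + 8.2 + 87.96 = 31.8 m.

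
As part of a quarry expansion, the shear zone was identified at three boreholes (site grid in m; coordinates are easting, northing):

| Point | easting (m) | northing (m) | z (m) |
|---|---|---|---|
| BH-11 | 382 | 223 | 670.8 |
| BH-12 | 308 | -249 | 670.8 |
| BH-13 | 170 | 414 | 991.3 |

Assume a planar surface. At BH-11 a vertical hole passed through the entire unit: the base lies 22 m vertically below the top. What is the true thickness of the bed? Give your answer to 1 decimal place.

Two edge vectors: BH-11→BH-12 = (-74, -472, 0), BH-11→BH-13 = (-212, 191, 320.5).
Normal n = (BH-11→BH-12) × (BH-11→BH-13) = (-151276, 23717, -114198).
So ∂z/∂easting = −n_x/n_z = −1.32468 and ∂z/∂northing = −n_y/n_z = 0.20768.
|∇z| = √(a²+b²) = 1.34086, so dip δ = arctan(1.34086) = 53.28°.
True thickness = vertical thickness × cos δ = 22 × cos 53.28° = 13.2 m.

13.2 m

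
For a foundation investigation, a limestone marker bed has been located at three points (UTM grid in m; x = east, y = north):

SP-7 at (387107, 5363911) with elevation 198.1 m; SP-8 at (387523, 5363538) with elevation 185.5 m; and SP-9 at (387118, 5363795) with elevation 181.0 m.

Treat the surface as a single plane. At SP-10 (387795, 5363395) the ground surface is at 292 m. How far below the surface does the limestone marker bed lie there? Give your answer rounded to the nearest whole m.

99 m

Two edge vectors: SP-7→SP-8 = (416, -373, -12.6), SP-7→SP-9 = (11, -116, -17.1).
Normal n = (SP-7→SP-8) × (SP-7→SP-9) = (4916.7, 6975, -44153).
So ∂z/∂x = −n_x/n_z = 0.11135597 and ∂z/∂y = −n_y/n_z = 0.15797341.
Intercept c from SP-7: 198.1 − 43106.67 − 847355.32 = −890263.89.
At (387795, 5363395): z_contact = 43183.3 + 847273.8 − 890263.89 = 193.2 m.
Depth below ground = 292 − 193.2 = 99 m.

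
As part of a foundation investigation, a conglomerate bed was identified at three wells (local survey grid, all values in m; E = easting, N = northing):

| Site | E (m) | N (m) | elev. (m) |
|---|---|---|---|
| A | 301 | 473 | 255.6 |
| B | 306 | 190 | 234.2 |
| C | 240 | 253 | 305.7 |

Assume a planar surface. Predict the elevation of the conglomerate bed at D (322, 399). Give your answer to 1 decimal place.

Two edge vectors: A→B = (5, -283, -21.4), A→C = (-61, -220, 50.1).
Normal n = (A→B) × (A→C) = (-18886.3, 1054.9, -18363).
So ∂z/∂E = −n_x/n_z = −1.02850 and ∂z/∂N = −n_y/n_z = 0.05745.
Intercept c from A: 255.6 + 309.58 − 27.17 = 538.01.
At (322, 399): z = −331.2 + 22.9 + 538.01 = 229.8 m.

229.8 m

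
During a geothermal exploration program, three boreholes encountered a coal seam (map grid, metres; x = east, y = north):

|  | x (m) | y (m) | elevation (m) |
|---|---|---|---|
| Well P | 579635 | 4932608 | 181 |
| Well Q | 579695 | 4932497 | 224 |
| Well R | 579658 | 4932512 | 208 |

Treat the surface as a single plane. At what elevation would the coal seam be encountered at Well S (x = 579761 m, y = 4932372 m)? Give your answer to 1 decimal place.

Two edge vectors: Well P→Well Q = (60, -111, 43), Well P→Well R = (23, -96, 27).
Normal n = (Well P→Well Q) × (Well P→Well R) = (1131, -631, -3207).
So ∂z/∂x = −n_x/n_z = 0.352666043 and ∂z/∂y = −n_y/n_z = −0.196757094.
Intercept c from Well P: 181 − 204417.58 + 970525.62 = 766289.03.
At (579761, 4932372): z = 204462.0 − 970479.2 + 766289.03 = 271.9 m.

271.9 m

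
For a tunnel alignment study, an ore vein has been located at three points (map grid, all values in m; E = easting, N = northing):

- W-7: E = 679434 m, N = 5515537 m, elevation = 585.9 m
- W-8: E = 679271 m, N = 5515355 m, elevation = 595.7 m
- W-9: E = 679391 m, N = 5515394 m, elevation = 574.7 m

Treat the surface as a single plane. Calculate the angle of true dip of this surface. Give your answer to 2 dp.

14.86°

Let the plane be z = a·E + b·N + c.
W-8−W-7: −163a − 182b = 9.8;  W-9−W-7: −43a − 143b = −11.2.
Solving gives a = −0.22217, b = 0.14513.
Gradient magnitude |∇z| = √(a² + b²) = √(0.04936 + 0.02106) = 0.26537.
True dip = arctan(0.26537) = 14.86°, dipping toward ESE (azimuth ≈ 123°).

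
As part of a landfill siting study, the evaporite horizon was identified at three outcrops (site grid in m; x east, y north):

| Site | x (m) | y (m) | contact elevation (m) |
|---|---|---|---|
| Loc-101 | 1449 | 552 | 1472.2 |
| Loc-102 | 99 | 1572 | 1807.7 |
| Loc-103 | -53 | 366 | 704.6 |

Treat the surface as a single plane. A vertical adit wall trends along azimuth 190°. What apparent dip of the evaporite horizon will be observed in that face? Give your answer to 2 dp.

42.64°

Let the plane be z = a·x + b·y + c.
Loc-102−Loc-101: −1350a + 1020b = 335.5;  Loc-103−Loc-101: −1502a − 186b = −767.6.
Solving gives a = 0.40409, b = 0.86375.
Unit vector along 190° is (sin 190°, cos 190°) = (-0.1736, -0.9848).
Slope in that direction = a·(-0.1736) + b·(-0.9848) = −0.92079.
Apparent dip = arctan|0.92079| = 42.64° (true dip is 43.6°, so apparent ≤ true as expected).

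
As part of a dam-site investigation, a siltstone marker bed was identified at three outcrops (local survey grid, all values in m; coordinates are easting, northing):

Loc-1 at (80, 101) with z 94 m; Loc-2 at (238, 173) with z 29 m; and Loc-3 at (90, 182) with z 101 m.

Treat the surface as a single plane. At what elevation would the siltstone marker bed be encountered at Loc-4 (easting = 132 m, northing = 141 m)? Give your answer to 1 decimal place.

75.0 m

Let the plane be z = a·easting + b·northing + c.
Loc-2−Loc-1: 158a + 72b = −65;  Loc-3−Loc-1: 10a + 81b = 7.
Solving gives a = −0.47765, b = 0.14539.
Then c = 94 − a·80 − b·101 = 117.53.
At (132, 141): z = −63.0 + 20.5 + 117.53 = 75.0 m.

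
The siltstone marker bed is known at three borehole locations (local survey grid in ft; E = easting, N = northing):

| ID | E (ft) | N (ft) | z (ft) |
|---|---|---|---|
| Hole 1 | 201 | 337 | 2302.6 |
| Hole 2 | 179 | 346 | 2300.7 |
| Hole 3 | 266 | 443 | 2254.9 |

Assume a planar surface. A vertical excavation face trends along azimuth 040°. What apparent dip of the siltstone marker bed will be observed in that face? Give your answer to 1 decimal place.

19.7°

Let the plane be z = a·E + b·N + c.
Hole 2−Hole 1: −22a + 9b = −1.9;  Hole 3−Hole 1: 65a + 106b = −47.7.
Solving gives a = −0.07813, b = −0.40209.
Unit vector along 040° is (sin 40°, cos 40°) = (0.6428, 0.7660).
Slope in that direction = a·(0.6428) + b·(0.7660) = −0.35824.
Apparent dip = arctan|0.35824| = 19.7° (true dip is 22.3°, so apparent ≤ true as expected).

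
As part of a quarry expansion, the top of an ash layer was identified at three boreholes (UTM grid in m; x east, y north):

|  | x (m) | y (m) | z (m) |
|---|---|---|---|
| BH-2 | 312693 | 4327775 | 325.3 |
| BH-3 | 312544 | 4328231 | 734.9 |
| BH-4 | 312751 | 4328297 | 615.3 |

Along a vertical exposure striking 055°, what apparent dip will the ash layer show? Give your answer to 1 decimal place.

Two edge vectors: BH-2→BH-3 = (-149, 456, 409.6), BH-2→BH-4 = (58, 522, 290).
Normal n = (BH-2→BH-3) × (BH-2→BH-4) = (-81571.2, 66966.8, -104226).
So ∂z/∂x = −n_x/n_z = −0.78264 and ∂z/∂y = −n_y/n_z = 0.64252.
Unit vector along 055° is (sin 55°, cos 55°) = (0.8192, 0.5736).
Slope in that direction = a·(0.8192) + b·(0.5736) = −0.27257.
Apparent dip = arctan|0.27257| = 15.2° (true dip is 45.4°, so apparent ≤ true as expected).

15.2°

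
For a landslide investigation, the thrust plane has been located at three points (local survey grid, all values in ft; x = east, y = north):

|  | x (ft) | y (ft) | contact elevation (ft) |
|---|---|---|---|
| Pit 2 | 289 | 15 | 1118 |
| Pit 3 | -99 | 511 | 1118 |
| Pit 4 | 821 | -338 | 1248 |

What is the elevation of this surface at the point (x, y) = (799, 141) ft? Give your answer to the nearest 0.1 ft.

1427.2 ft

Let the plane be z = a·x + b·y + c.
Pit 3−Pit 2: −388a + 496b = 0;  Pit 4−Pit 2: 532a − 353b = 130.
Solving gives a = 0.50808, b = 0.39745.
Then c = 1118 − a·289 − b·15 = 965.20.
At (799, 141): z = 406.0 + 56.0 + 965.20 = 1427.2 ft.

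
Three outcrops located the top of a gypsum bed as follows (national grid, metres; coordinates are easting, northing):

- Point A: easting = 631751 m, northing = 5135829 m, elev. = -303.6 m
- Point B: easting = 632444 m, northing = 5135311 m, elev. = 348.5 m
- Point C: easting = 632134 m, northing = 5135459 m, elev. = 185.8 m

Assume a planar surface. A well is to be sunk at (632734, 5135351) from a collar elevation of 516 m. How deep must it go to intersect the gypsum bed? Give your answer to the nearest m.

290 m

Let the plane be z = a·easting + b·northing + c.
Point B−Point A: 693a − 518b = 652.1;  Point C−Point A: 383a − 370b = 489.4.
Solving gives a = −0.21084184, b = −1.54095250.
Then c = -303.6 − a·631751 − b·5135829 = 8046964.46.
At (632734, 5135351): z_contact = −133406.8 − 7913331.9 + 8046964.46 = 225.7 m.
Depth below ground = 516 − 225.7 = 290 m.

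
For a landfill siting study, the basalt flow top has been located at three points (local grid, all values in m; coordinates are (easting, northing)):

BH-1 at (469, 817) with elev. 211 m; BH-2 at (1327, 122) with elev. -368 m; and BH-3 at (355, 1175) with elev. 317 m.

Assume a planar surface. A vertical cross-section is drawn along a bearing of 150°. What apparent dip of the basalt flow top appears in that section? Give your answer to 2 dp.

21.20°

Let the plane be z = a·E + b·N + c.
BH-2−BH-1: 858a − 695b = −579;  BH-3−BH-1: −114a + 358b = 106.
Solving gives a = −0.58619, b = 0.10943.
Unit vector along 150° is (sin 150°, cos 150°) = (0.5000, -0.8660).
Slope in that direction = a·(0.5000) + b·(-0.8660) = −0.38786.
Apparent dip = arctan|0.38786| = 21.20° (true dip is 30.8°, so apparent ≤ true as expected).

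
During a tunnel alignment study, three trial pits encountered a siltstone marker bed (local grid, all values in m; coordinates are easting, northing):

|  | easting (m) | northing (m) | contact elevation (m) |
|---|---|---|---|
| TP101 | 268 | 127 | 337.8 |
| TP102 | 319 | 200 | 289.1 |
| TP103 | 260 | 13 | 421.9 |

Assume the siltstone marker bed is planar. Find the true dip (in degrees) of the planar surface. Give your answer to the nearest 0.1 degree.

Let the plane be z = a·easting + b·northing + c.
TP102−TP101: 51a + 73b = −48.7;  TP103−TP101: −8a − 114b = 84.1.
Solving gives a = 0.11233, b = −0.74560.
Gradient magnitude |∇z| = √(a² + b²) = √(0.01262 + 0.55592) = 0.75402.
True dip = arctan(0.75402) = 37.0°, dipping toward N (azimuth ≈ 351°).

37.0°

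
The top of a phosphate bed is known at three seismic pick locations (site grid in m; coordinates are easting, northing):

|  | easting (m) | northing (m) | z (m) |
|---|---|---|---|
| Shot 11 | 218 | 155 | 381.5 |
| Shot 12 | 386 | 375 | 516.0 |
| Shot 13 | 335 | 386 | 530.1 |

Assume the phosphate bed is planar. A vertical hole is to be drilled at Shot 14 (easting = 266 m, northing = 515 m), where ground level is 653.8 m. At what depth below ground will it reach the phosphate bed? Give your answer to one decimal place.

Let the plane be z = a·easting + b·northing + c.
Shot 12−Shot 11: 168a + 220b = 134.5;  Shot 13−Shot 11: 117a + 231b = 148.6.
Solving gives a = −0.12416, b = 0.70618.
Then c = 381.5 − a·218 − b·155 = 299.11.
At (266, 515): z_contact = −33.03 + 363.68 + 299.11 = 629.76 m.
Depth below ground = 653.8 − 629.76 = 24.0 m.

24.0 m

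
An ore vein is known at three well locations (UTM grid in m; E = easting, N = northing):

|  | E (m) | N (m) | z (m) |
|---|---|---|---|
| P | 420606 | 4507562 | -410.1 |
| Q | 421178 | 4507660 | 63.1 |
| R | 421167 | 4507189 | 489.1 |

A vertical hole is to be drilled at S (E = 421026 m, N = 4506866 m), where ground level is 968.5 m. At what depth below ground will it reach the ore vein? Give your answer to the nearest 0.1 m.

Two edge vectors: P→Q = (572, 98, 473.2), P→R = (561, -373, 899.2).
Normal n = (P→Q) × (P→R) = (264625.2, -248877.2, -268334).
So ∂z/∂E = −n_x/n_z = 0.986178419 and ∂z/∂N = −n_y/n_z = −0.927490366.
Intercept c from P: -410.1 − 414792.56 + 4180720.33 = 3765517.67.
At (421026, 4506866): z_contact = 415206.76 − 4180074.80 + 3765517.67 = 649.63 m.
Depth below ground = 968.5 − 649.63 = 318.9 m.

318.9 m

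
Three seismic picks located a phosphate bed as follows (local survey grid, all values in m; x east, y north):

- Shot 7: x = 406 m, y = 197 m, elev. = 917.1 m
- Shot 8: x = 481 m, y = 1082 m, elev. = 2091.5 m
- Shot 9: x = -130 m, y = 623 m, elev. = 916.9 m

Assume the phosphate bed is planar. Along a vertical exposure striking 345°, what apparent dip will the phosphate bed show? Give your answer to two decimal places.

Two edge vectors: Shot 7→Shot 8 = (75, 885, 1174.4), Shot 7→Shot 9 = (-536, 426, -0.2).
Normal n = (Shot 7→Shot 8) × (Shot 7→Shot 9) = (-500471.4, -629463.4, 506310).
So ∂z/∂x = −n_x/n_z = 0.98847 and ∂z/∂y = −n_y/n_z = 1.24324.
Unit vector along 345° is (sin 345°, cos 345°) = (-0.2588, 0.9659).
Slope in that direction = a·(-0.2588) + b·(0.9659) = 0.94504.
Apparent dip = arctan|0.94504| = 43.38° (true dip is 57.8°, so apparent ≤ true as expected).

43.38°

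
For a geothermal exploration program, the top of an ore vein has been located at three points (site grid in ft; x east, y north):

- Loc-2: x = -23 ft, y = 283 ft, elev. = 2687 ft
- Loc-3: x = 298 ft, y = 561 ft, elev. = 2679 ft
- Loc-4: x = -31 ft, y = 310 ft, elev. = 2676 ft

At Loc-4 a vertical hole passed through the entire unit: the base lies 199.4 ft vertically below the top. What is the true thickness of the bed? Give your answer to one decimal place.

Two edge vectors: Loc-2→Loc-3 = (321, 278, -8), Loc-2→Loc-4 = (-8, 27, -11).
Normal n = (Loc-2→Loc-3) × (Loc-2→Loc-4) = (-2842, 3595, 10891).
So ∂z/∂x = −n_x/n_z = 0.26095 and ∂z/∂y = −n_y/n_z = −0.33009.
|∇z| = √(a²+b²) = 0.42078, so dip δ = arctan(0.42078) = 22.82°.
True thickness = vertical thickness × cos δ = 199.4 × cos 22.82° = 183.8 ft.

183.8 ft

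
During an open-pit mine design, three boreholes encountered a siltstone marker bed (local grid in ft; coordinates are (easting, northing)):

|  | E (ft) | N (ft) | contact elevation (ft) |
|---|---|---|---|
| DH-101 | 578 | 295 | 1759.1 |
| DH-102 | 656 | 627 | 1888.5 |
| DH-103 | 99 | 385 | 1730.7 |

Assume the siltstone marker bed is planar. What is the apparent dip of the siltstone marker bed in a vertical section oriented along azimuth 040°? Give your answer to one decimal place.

19.7°

Let the plane be z = a·E + b·N + c.
DH-102−DH-101: 78a + 332b = 129.4;  DH-103−DH-101: −479a + 90b = −28.4.
Solving gives a = 0.12692, b = 0.35994.
Unit vector along 040° is (sin 40°, cos 40°) = (0.6428, 0.7660).
Slope in that direction = a·(0.6428) + b·(0.7660) = 0.35731.
Apparent dip = arctan|0.35731| = 19.7° (true dip is 20.9°, so apparent ≤ true as expected).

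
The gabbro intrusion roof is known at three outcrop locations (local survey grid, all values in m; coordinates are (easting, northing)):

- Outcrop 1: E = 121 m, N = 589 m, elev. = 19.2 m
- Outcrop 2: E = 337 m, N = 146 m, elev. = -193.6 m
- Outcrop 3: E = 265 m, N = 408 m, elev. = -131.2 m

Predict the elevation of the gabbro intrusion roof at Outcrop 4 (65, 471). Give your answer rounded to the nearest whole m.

Two edge vectors: Outcrop 1→Outcrop 2 = (216, -443, -212.8), Outcrop 1→Outcrop 3 = (144, -181, -150.4).
Normal n = (Outcrop 1→Outcrop 2) × (Outcrop 1→Outcrop 3) = (28110.4, 1843.2, 24696).
So ∂z/∂E = −n_x/n_z = −1.13826 and ∂z/∂N = −n_y/n_z = −0.07464.
Intercept c from Outcrop 1: 19.2 + 137.73 + 43.96 = 200.89.
At (65, 471): z = −74.0 − 35.2 + 200.89 = 91.7 m.

92 m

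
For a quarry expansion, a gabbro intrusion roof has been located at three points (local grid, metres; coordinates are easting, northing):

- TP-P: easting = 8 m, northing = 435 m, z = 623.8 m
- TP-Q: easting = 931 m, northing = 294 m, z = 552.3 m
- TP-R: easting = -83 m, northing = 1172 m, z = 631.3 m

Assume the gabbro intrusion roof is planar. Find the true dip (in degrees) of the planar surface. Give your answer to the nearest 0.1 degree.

Let the plane be z = a·easting + b·northing + c.
TP-Q−TP-P: 923a − 141b = −71.5;  TP-R−TP-P: −91a + 737b = 7.5.
Solving gives a = −0.07737, b = 0.00062.
Gradient magnitude |∇z| = √(a² + b²) = √(0.00599 + 0.00000) = 0.07737.
True dip = arctan(0.07737) = 4.4°, dipping toward E (azimuth ≈ 090°).

4.4°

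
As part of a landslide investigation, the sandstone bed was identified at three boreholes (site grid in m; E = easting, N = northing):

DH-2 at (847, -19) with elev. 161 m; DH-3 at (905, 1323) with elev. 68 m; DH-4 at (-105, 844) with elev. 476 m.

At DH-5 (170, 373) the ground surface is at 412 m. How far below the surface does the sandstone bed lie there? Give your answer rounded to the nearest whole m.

15 m

Let the plane be z = a·E + b·N + c.
DH-3−DH-2: 58a + 1342b = −93;  DH-4−DH-2: −952a + 863b = 315.
Solving gives a = −0.37886, b = −0.05293.
Then c = 161 − a·847 − b·-19 = 480.89.
At (170, 373): z_contact = −64.4 − 19.7 + 480.89 = 396.7 m.
Depth below ground = 412 − 396.7 = 15 m.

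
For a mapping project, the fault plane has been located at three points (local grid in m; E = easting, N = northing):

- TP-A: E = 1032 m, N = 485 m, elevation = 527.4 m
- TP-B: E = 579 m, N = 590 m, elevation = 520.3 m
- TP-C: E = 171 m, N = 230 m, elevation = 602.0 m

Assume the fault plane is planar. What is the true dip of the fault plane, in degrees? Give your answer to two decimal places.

11.09°

Two edge vectors: TP-A→TP-B = (-453, 105, -7.1), TP-A→TP-C = (-861, -255, 74.6).
Normal n = (TP-A→TP-B) × (TP-A→TP-C) = (6022.5, 39906.9, 205920).
So ∂z/∂E = −n_x/n_z = −0.02925 and ∂z/∂N = −n_y/n_z = −0.19380.
Gradient magnitude |∇z| = √(a² + b²) = √(0.00086 + 0.03756) = 0.19599.
True dip = arctan(0.19599) = 11.09°, dipping toward N (azimuth ≈ 009°).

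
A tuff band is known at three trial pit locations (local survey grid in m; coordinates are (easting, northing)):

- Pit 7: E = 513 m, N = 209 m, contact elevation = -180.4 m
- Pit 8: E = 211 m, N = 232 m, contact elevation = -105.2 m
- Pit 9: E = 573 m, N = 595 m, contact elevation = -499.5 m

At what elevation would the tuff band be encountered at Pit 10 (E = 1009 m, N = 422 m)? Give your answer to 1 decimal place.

Two edge vectors: Pit 7→Pit 8 = (-302, 23, 75.2), Pit 7→Pit 9 = (60, 386, -319.1).
Normal n = (Pit 7→Pit 8) × (Pit 7→Pit 9) = (-36366.5, -91856.2, -117952).
So ∂z/∂E = −n_x/n_z = −0.308316 and ∂z/∂N = −n_y/n_z = −0.778759.
Intercept c from Pit 7: -180.4 + 158.17 + 162.76 = 140.53.
At (1009, 422): z = −311.1 − 328.6 + 140.53 = -499.2 m.

-499.2 m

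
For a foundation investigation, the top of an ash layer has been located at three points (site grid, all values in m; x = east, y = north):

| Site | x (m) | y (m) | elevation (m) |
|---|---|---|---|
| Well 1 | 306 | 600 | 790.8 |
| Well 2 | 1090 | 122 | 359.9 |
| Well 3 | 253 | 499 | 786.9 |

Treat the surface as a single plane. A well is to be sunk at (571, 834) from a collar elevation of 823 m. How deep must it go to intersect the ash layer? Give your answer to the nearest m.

80 m

Two edge vectors: Well 1→Well 2 = (784, -478, -430.9), Well 1→Well 3 = (-53, -101, -3.9).
Normal n = (Well 1→Well 2) × (Well 1→Well 3) = (-41656.7, 25895.3, -104518).
So ∂z/∂x = −n_x/n_z = −0.39856 and ∂z/∂y = −n_y/n_z = 0.24776.
Intercept c from Well 1: 790.8 + 121.96 − 148.66 = 764.10.
At (571, 834): z_contact = −227.6 + 206.6 + 764.10 = 743.2 m.
Depth below ground = 823 − 743.2 = 80 m.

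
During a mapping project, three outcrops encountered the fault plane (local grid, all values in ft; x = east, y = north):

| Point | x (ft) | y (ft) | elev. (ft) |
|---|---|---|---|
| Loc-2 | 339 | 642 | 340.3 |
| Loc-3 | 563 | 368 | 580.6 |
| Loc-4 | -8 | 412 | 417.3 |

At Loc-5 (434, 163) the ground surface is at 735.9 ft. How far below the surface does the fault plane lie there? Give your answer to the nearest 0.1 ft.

44.6 ft

Two edge vectors: Loc-2→Loc-3 = (224, -274, 240.3), Loc-2→Loc-4 = (-347, -230, 77).
Normal n = (Loc-2→Loc-3) × (Loc-2→Loc-4) = (34171, -100632.1, -146598).
So ∂z/∂x = −n_x/n_z = 0.23309 and ∂z/∂y = −n_y/n_z = −0.68645.
Intercept c from Loc-2: 340.3 − 79.02 + 440.70 = 701.98.
At (434, 163): z_contact = 101.16 − 111.89 + 701.98 = 691.25 ft.
Depth below ground = 735.9 − 691.25 = 44.6 ft.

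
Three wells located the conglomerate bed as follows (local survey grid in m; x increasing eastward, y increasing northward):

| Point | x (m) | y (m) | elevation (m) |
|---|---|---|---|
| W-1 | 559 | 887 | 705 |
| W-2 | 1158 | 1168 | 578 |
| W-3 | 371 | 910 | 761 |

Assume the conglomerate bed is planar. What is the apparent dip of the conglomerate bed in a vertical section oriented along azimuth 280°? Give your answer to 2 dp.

16.76°

Two edge vectors: W-1→W-2 = (599, 281, -127), W-1→W-3 = (-188, 23, 56).
Normal n = (W-1→W-2) × (W-1→W-3) = (18657, -9668, 66605).
So ∂z/∂x = −n_x/n_z = −0.28011 and ∂z/∂y = −n_y/n_z = 0.14515.
Unit vector along 280° is (sin 280°, cos 280°) = (-0.9848, 0.1736).
Slope in that direction = a·(-0.9848) + b·(0.1736) = 0.30106.
Apparent dip = arctan|0.30106| = 16.76° (true dip is 17.5°, so apparent ≤ true as expected).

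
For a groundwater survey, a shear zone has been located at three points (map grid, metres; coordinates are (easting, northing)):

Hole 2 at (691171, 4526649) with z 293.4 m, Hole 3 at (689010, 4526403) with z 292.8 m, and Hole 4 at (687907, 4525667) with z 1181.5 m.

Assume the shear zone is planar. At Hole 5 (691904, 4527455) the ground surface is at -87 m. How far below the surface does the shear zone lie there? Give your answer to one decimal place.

671.7 m

Let the plane be z = a·E + b·N + c.
Hole 3−Hole 2: −2161a − 246b = −0.6;  Hole 4−Hole 2: −3264a − 982b = 888.1.
Solving gives a = 0.166061836, b = −1.456339953.
Then c = 293.4 − a·691171 − b·4526649 = 6477856.07.
At (691904, 4527455): z_contact = 114898.85 − 6593513.60 + 6477856.07 = -758.69 m.
Depth below ground = -87 − (-758.69) = 671.7 m.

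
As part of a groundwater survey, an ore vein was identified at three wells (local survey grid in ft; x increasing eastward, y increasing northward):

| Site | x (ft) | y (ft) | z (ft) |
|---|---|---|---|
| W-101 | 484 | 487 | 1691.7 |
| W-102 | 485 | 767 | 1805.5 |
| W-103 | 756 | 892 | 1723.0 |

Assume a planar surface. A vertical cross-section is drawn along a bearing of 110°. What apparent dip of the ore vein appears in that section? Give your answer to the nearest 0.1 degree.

31.1°

Let the plane be z = a·x + b·y + c.
W-102−W-101: 1a + 280b = 113.8;  W-103−W-101: 272a + 405b = 31.3.
Solving gives a = −0.49271, b = 0.40819.
Unit vector along 110° is (sin 110°, cos 110°) = (0.9397, -0.3420).
Slope in that direction = a·(0.9397) + b·(-0.3420) = −0.60260.
Apparent dip = arctan|0.60260| = 31.1° (true dip is 32.6°, so apparent ≤ true as expected).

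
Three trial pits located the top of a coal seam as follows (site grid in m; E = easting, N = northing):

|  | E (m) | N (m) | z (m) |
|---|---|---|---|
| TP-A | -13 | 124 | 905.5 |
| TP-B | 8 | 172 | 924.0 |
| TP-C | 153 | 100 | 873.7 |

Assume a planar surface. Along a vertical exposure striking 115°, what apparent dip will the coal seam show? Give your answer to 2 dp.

Two edge vectors: TP-A→TP-B = (21, 48, 18.5), TP-A→TP-C = (166, -24, -31.8).
Normal n = (TP-A→TP-B) × (TP-A→TP-C) = (-1082.4, 3738.8, -8472).
So ∂z/∂E = −n_x/n_z = −0.12776 and ∂z/∂N = −n_y/n_z = 0.44131.
Unit vector along 115° is (sin 115°, cos 115°) = (0.9063, -0.4226).
Slope in that direction = a·(0.9063) + b·(-0.4226) = −0.30230.
Apparent dip = arctan|0.30230| = 16.82° (true dip is 24.7°, so apparent ≤ true as expected).

16.82°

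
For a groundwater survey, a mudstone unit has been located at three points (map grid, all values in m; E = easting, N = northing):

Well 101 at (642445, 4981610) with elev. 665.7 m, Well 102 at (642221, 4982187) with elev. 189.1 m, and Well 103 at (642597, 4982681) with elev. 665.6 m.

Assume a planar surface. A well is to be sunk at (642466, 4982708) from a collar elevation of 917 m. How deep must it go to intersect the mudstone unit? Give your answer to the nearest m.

461 m

Two edge vectors: Well 101→Well 102 = (-224, 577, -476.6), Well 101→Well 103 = (152, 1071, -0.1).
Normal n = (Well 101→Well 102) × (Well 101→Well 103) = (510380.9, -72465.6, -327608).
So ∂z/∂E = −n_x/n_z = 1.55790121 and ∂z/∂N = −n_y/n_z = −0.22119606.
Intercept c from Well 101: 665.7 − 1000865.84 + 1101912.52 = 101712.38.
At (642466, 4982708): z_contact = 1000898.6 − 1102155.4 + 101712.38 = 455.5 m.
Depth below ground = 917 − 455.5 = 461 m.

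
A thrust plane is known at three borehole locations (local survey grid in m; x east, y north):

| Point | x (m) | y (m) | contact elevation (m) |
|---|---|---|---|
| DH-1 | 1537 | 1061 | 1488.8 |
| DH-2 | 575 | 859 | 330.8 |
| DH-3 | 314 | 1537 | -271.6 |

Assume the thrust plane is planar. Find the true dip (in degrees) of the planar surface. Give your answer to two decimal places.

53.37°

Let the plane be z = a·x + b·y + c.
DH-2−DH-1: −962a − 202b = −1158;  DH-3−DH-1: −1223a + 476b = −1760.4.
Solving gives a = 1.28633, b = −0.39332.
Gradient magnitude |∇z| = √(a² + b²) = √(1.65465 + 0.15470) = 1.34512.
True dip = arctan(1.34512) = 53.37°, dipping toward WNW (azimuth ≈ 287°).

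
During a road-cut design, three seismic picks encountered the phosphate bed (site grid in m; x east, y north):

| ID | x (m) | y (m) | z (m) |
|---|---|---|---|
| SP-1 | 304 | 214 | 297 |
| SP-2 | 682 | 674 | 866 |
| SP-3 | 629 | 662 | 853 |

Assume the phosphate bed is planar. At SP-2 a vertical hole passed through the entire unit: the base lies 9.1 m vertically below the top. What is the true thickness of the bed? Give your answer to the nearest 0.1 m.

Let the plane be z = a·x + b·y + c.
SP-2−SP-1: 378a + 460b = 569;  SP-3−SP-1: 325a + 448b = 556.
Solving gives a = −0.04273, b = 1.27207.
|∇z| = √(a²+b²) = 1.27279, so dip δ = arctan(1.27279) = 51.84°.
True thickness = vertical thickness × cos δ = 9.1 × cos 51.84° = 5.6 m.

5.6 m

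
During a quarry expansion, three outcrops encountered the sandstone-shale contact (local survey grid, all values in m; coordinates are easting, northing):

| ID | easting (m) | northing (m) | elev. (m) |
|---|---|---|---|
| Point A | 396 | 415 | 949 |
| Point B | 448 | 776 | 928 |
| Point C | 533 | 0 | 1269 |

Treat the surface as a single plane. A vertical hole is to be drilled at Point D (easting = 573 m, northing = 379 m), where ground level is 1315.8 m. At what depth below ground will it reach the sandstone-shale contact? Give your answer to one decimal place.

Two edge vectors: Point A→Point B = (52, 361, -21), Point A→Point C = (137, -415, 320).
Normal n = (Point A→Point B) × (Point A→Point C) = (106805, -19517, -71037).
So ∂z/∂easting = −n_x/n_z = 1.50351 and ∂z/∂northing = −n_y/n_z = −0.27474.
Intercept c from Point A: 949 − 595.39 + 114.02 = 467.63.
At (573, 379): z_contact = 861.51 − 104.13 + 467.63 = 1225.01 m.
Depth below ground = 1315.8 − 1225.01 = 90.8 m.

90.8 m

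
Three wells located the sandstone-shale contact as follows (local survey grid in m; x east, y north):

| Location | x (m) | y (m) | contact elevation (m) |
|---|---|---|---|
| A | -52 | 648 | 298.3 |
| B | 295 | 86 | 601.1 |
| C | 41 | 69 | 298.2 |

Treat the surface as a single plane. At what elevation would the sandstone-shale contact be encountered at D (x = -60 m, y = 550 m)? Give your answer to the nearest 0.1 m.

270.3 m

Two edge vectors: A→B = (347, -562, 302.8), A→C = (93, -579, -0.1).
Normal n = (A→B) × (A→C) = (175377.4, 28195.1, -148647).
So ∂z/∂x = −n_x/n_z = 1.17982 and ∂z/∂y = −n_y/n_z = 0.18968.
Intercept c from A: 298.3 + 61.35 − 122.91 = 236.74.
At (-60, 550): z = −70.8 + 104.3 + 236.74 = 270.3 m.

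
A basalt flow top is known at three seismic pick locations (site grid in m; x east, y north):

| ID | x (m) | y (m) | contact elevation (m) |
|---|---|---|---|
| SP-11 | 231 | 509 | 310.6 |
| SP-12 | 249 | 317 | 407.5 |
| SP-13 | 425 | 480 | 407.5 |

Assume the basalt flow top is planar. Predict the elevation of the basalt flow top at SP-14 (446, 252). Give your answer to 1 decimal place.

Two edge vectors: SP-11→SP-12 = (18, -192, 96.9), SP-11→SP-13 = (194, -29, 96.9).
Normal n = (SP-11→SP-12) × (SP-11→SP-13) = (-15794.7, 17054.4, 36726).
So ∂z/∂x = −n_x/n_z = 0.43007 and ∂z/∂y = −n_y/n_z = −0.46437.
Intercept c from SP-11: 310.6 − 99.35 + 236.36 = 447.62.
At (446, 252): z = 191.8 − 117.0 + 447.62 = 522.4 m.

522.4 m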